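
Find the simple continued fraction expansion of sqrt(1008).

Write x_i = (sqrt(1008) + m_i)/d_i with (m_0, d_0) = (0, 1). a_0 = floor(sqrt(1008)) = 31, since 31^2 = 961 <= 1008 < 1024 = 32^2.
Iterate m_{i+1} = d_i*a_i - m_i, d_{i+1} = (1008 - m_{i+1}^2)/d_i, a_{i+1} = floor((a_0 + m_{i+1})/d_{i+1}):
  m_1 = 1*31 - 0 = 31, d_1 = (1008 - 31^2)/1 = 47/1 = 47, a_1 = floor((31 + 31)/47) = 1.
  m_2 = 47*1 - 31 = 16, d_2 = (1008 - 16^2)/47 = 752/47 = 16, a_2 = floor((31 + 16)/16) = 2.
  m_3 = 16*2 - 16 = 16, d_3 = (1008 - 16^2)/16 = 752/16 = 47, a_3 = floor((31 + 16)/47) = 1.
  m_4 = 47*1 - 16 = 31, d_4 = (1008 - 31^2)/47 = 47/47 = 1, a_4 = floor((31 + 31)/1) = 62.
  m_5 = 1*62 - 31 = 31, d_5 = (1008 - 31^2)/1 = 47/1 = 47: (m_5, d_5) = (m_1, d_1) = (31, 47), so from here the quotients repeat a_1, ..., a_4; the period length is 4.
Hence the expansion of sqrt(1008) is a_0 = 31 followed by the repeating block 1, 2, 1, 62 (period 4).

[31; (1, 2, 1, 62)]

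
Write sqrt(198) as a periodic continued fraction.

Write x_i = (sqrt(198) + m_i)/d_i with (m_0, d_0) = (0, 1). a_0 = floor(sqrt(198)) = 14, since 14^2 = 196 <= 198 < 225 = 15^2.
Iterate m_{i+1} = d_i*a_i - m_i, d_{i+1} = (198 - m_{i+1}^2)/d_i, a_{i+1} = floor((a_0 + m_{i+1})/d_{i+1}):
  m_1 = 1*14 - 0 = 14, d_1 = (198 - 14^2)/1 = 2/1 = 2, a_1 = floor((14 + 14)/2) = 14.
  m_2 = 2*14 - 14 = 14, d_2 = (198 - 14^2)/2 = 2/2 = 1, a_2 = floor((14 + 14)/1) = 28.
  m_3 = 1*28 - 14 = 14, d_3 = (198 - 14^2)/1 = 2/1 = 2: (m_3, d_3) = (m_1, d_1) = (14, 2), so from here the quotients repeat a_1, a_2; the period length is 2.
Hence the expansion of sqrt(198) is a_0 = 14 followed by the repeating block 14, 28 (period 2).

[14; (14, 28)]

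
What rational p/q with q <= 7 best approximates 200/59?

17/5

Expand x = 200/59 as a continued fraction with the Euclidean algorithm:
  200 = 3*59 + 23, so a_0 = 3.
  59 = 2*23 + 13, so a_1 = 2.
  23 = 1*13 + 10, so a_2 = 1.
  13 = 1*10 + 3, so a_3 = 1.
  10 = 3*3 + 1, so a_4 = 3.
  3 = 3*1 + 0, so a_5 = 3.
so x = [3; 2, 1, 1, 3, 3].
Convergents (p_i = a_i*p_{i-1} + p_{i-2}, q_i = a_i*q_{i-1} + q_{i-2} with p_{-2}=0, p_{-1}=1, q_{-2}=1, q_{-1}=0), until the denominator exceeds 7:
  i=0: a_0=3, p_0 = 3*1 + 0 = 3, q_0 = 3*0 + 1 = 1.
  i=1: a_1=2, p_1 = 2*3 + 1 = 7, q_1 = 2*1 + 0 = 2.
  i=2: a_2=1, p_2 = 1*7 + 3 = 10, q_2 = 1*2 + 1 = 3.
  i=3: a_3=1, p_3 = 1*10 + 7 = 17, q_3 = 1*3 + 2 = 5.
  i=4: a_4=3, p_4 = 3*17 + 10 = 61, q_4 = 3*5 + 3 = 18.
q_4 = 18 > 7, so the last convergent with denominator <= 7 is p_3/q_3 = 17/5.
The closest fraction with denominator <= 7 is either p_3/q_3 or the intermediate fraction (k*p_3 + p_2)/(k*q_3 + q_2) with the largest k >= 1 whose denominator stays <= 7; these approach x as k grows, and every other convergent or intermediate fraction in range is farther away.
Largest k: floor((7 - q_2)/q_3) = floor((7 - 3)/5) = 0.
Since k = 0, no intermediate fraction beyond p_3/q_3 has denominator <= 7, so the convergent 17/5 is the closest (its error is |200*5 - 17*59|/(59*5) = 3/295).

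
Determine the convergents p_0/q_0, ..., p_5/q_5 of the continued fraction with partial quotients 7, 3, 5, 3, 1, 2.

7/1, 22/3, 117/16, 373/51, 490/67, 1353/185

Using the convergent recurrence p_i = a_i*p_{i-1} + p_{i-2}, q_i = a_i*q_{i-1} + q_{i-2} with p_{-2}=0, p_{-1}=1, q_{-2}=1, q_{-1}=0:
  i=0: a_0=7, p_0 = 7*1 + 0 = 7, q_0 = 7*0 + 1 = 1.
  i=1: a_1=3, p_1 = 3*7 + 1 = 22, q_1 = 3*1 + 0 = 3.
  i=2: a_2=5, p_2 = 5*22 + 7 = 117, q_2 = 5*3 + 1 = 16.
  i=3: a_3=3, p_3 = 3*117 + 22 = 373, q_3 = 3*16 + 3 = 51.
  i=4: a_4=1, p_4 = 1*373 + 117 = 490, q_4 = 1*51 + 16 = 67.
  i=5: a_5=2, p_5 = 2*490 + 373 = 1353, q_5 = 2*67 + 51 = 185.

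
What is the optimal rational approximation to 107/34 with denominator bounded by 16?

Expand x = 107/34 as a continued fraction with the Euclidean algorithm:
  107 = 3*34 + 5, so a_0 = 3.
  34 = 6*5 + 4, so a_1 = 6.
  5 = 1*4 + 1, so a_2 = 1.
  4 = 4*1 + 0, so a_3 = 4.
so x = [3; 6, 1, 4].
Convergents (p_i = a_i*p_{i-1} + p_{i-2}, q_i = a_i*q_{i-1} + q_{i-2} with p_{-2}=0, p_{-1}=1, q_{-2}=1, q_{-1}=0), until the denominator exceeds 16:
  i=0: a_0=3, p_0 = 3*1 + 0 = 3, q_0 = 3*0 + 1 = 1.
  i=1: a_1=6, p_1 = 6*3 + 1 = 19, q_1 = 6*1 + 0 = 6.
  i=2: a_2=1, p_2 = 1*19 + 3 = 22, q_2 = 1*6 + 1 = 7.
  i=3: a_3=4, p_3 = 4*22 + 19 = 107, q_3 = 4*7 + 6 = 34.
q_3 = 34 > 16, so the last convergent with denominator <= 16 is p_2/q_2 = 22/7.
The closest fraction with denominator <= 16 is either p_2/q_2 or the intermediate fraction (k*p_2 + p_1)/(k*q_2 + q_1) with the largest k >= 1 whose denominator stays <= 16; these approach x as k grows, and every other convergent or intermediate fraction in range is farther away.
Largest k: floor((16 - q_1)/q_2) = floor((16 - 6)/7) = 1.
That gives (1*22 + 19)/(1*7 + 6) = 41/13.
Compare the errors: |x - 22/7| = |107*7 - 22*34|/(34*7) = 1/238, and |x - 41/13| = |107*13 - 41*34|/(34*13) = 3/442.
Cross-multiplying, 1*442 = 442 < 714 = 3*238, so 1/238 is smaller: the convergent 22/7 is closer to x than 41/13.

22/7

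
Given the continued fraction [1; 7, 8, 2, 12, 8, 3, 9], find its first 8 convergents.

1/1, 8/7, 65/57, 138/121, 1721/1509, 13906/12193, 43439/38088, 404857/354985

Using the convergent recurrence p_i = a_i*p_{i-1} + p_{i-2}, q_i = a_i*q_{i-1} + q_{i-2} with p_{-2}=0, p_{-1}=1, q_{-2}=1, q_{-1}=0:
  i=0: a_0=1, p_0 = 1*1 + 0 = 1, q_0 = 1*0 + 1 = 1.
  i=1: a_1=7, p_1 = 7*1 + 1 = 8, q_1 = 7*1 + 0 = 7.
  i=2: a_2=8, p_2 = 8*8 + 1 = 65, q_2 = 8*7 + 1 = 57.
  i=3: a_3=2, p_3 = 2*65 + 8 = 138, q_3 = 2*57 + 7 = 121.
  i=4: a_4=12, p_4 = 12*138 + 65 = 1721, q_4 = 12*121 + 57 = 1509.
  i=5: a_5=8, p_5 = 8*1721 + 138 = 13906, q_5 = 8*1509 + 121 = 12193.
  i=6: a_6=3, p_6 = 3*13906 + 1721 = 43439, q_6 = 3*12193 + 1509 = 38088.
  i=7: a_7=9, p_7 = 9*43439 + 13906 = 404857, q_7 = 9*38088 + 12193 = 354985.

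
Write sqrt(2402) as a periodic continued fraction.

[49; (98)]

Write x_i = (sqrt(2402) + m_i)/d_i with (m_0, d_0) = (0, 1). a_0 = floor(sqrt(2402)) = 49, since 49^2 = 2401 <= 2402 < 2500 = 50^2.
Iterate m_{i+1} = d_i*a_i - m_i, d_{i+1} = (2402 - m_{i+1}^2)/d_i, a_{i+1} = floor((a_0 + m_{i+1})/d_{i+1}):
  m_1 = 1*49 - 0 = 49, d_1 = (2402 - 49^2)/1 = 1/1 = 1, a_1 = floor((49 + 49)/1) = 98.
  m_2 = 1*98 - 49 = 49, d_2 = (2402 - 49^2)/1 = 1/1 = 1: (m_2, d_2) = (m_1, d_1) = (49, 1), so from here the quotient a_1 repeats; the period length is 1.
Hence the expansion of sqrt(2402) is a_0 = 49 followed by the repeating block 98 (period 1).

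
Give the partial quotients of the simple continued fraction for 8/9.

[0; 1, 8]

Run the Euclidean algorithm on 8 and 9; the successive quotients are the partial quotients a_0, a_1, ... (each step inverts the fractional part left over by the previous one):
  8 = 0*9 + 8, so a_0 = 0.
  9 = 1*8 + 1, so a_1 = 1.
  8 = 8*1 + 0, so a_2 = 8.
The remainder reaches 0 after 3 divisions, so the expansion has 3 partial quotients, read off in order.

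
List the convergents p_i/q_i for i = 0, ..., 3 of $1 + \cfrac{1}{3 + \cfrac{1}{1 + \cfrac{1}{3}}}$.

1/1, 4/3, 5/4, 19/15

Using the convergent recurrence p_i = a_i*p_{i-1} + p_{i-2}, q_i = a_i*q_{i-1} + q_{i-2} with p_{-2}=0, p_{-1}=1, q_{-2}=1, q_{-1}=0:
  i=0: a_0=1, p_0 = 1*1 + 0 = 1, q_0 = 1*0 + 1 = 1.
  i=1: a_1=3, p_1 = 3*1 + 1 = 4, q_1 = 3*1 + 0 = 3.
  i=2: a_2=1, p_2 = 1*4 + 1 = 5, q_2 = 1*3 + 1 = 4.
  i=3: a_3=3, p_3 = 3*5 + 4 = 19, q_3 = 3*4 + 3 = 15.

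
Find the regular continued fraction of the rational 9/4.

[2; 4]

Run the Euclidean algorithm on 9 and 4; the successive quotients are the partial quotients a_0, a_1, ... (each step inverts the fractional part left over by the previous one):
  9 = 2*4 + 1, so a_0 = 2.
  4 = 4*1 + 0, so a_1 = 4.
The remainder reaches 0 after 2 divisions, so the expansion has 2 partial quotients, read off in order.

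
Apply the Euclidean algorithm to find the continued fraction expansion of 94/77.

[1; 4, 1, 1, 8]

Run the Euclidean algorithm on 94 and 77; the successive quotients are the partial quotients a_0, a_1, ... (each step inverts the fractional part left over by the previous one):
  94 = 1*77 + 17, so a_0 = 1.
  77 = 4*17 + 9, so a_1 = 4.
  17 = 1*9 + 8, so a_2 = 1.
  9 = 1*8 + 1, so a_3 = 1.
  8 = 8*1 + 0, so a_4 = 8.
The remainder reaches 0 after 5 divisions, so the expansion has 5 partial quotients, read off in order.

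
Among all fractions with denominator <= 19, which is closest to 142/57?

5/2

Expand x = 142/57 as a continued fraction with the Euclidean algorithm:
  142 = 2*57 + 28, so a_0 = 2.
  57 = 2*28 + 1, so a_1 = 2.
  28 = 28*1 + 0, so a_2 = 28.
so x = [2; 2, 28].
Convergents (p_i = a_i*p_{i-1} + p_{i-2}, q_i = a_i*q_{i-1} + q_{i-2} with p_{-2}=0, p_{-1}=1, q_{-2}=1, q_{-1}=0), until the denominator exceeds 19:
  i=0: a_0=2, p_0 = 2*1 + 0 = 2, q_0 = 2*0 + 1 = 1.
  i=1: a_1=2, p_1 = 2*2 + 1 = 5, q_1 = 2*1 + 0 = 2.
  i=2: a_2=28, p_2 = 28*5 + 2 = 142, q_2 = 28*2 + 1 = 57.
q_2 = 57 > 19, so the last convergent with denominator <= 19 is p_1/q_1 = 5/2.
The closest fraction with denominator <= 19 is either p_1/q_1 or the intermediate fraction (k*p_1 + p_0)/(k*q_1 + q_0) with the largest k >= 1 whose denominator stays <= 19; these approach x as k grows, and every other convergent or intermediate fraction in range is farther away.
Largest k: floor((19 - q_0)/q_1) = floor((19 - 1)/2) = 9.
That gives (9*5 + 2)/(9*2 + 1) = 47/19.
Compare the errors: |x - 5/2| = |142*2 - 5*57|/(57*2) = 1/114, and |x - 47/19| = |142*19 - 47*57|/(57*19) = 19/1083.
Cross-multiplying, 1*1083 = 1083 < 2166 = 19*114, so 1/114 is smaller: the convergent 5/2 is closer to x than 47/19.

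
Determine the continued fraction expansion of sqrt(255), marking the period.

[15; (1, 30)]

Write x_i = (sqrt(255) + m_i)/d_i with (m_0, d_0) = (0, 1). a_0 = floor(sqrt(255)) = 15, since 15^2 = 225 <= 255 < 256 = 16^2.
Iterate m_{i+1} = d_i*a_i - m_i, d_{i+1} = (255 - m_{i+1}^2)/d_i, a_{i+1} = floor((a_0 + m_{i+1})/d_{i+1}):
  m_1 = 1*15 - 0 = 15, d_1 = (255 - 15^2)/1 = 30/1 = 30, a_1 = floor((15 + 15)/30) = 1.
  m_2 = 30*1 - 15 = 15, d_2 = (255 - 15^2)/30 = 30/30 = 1, a_2 = floor((15 + 15)/1) = 30.
  m_3 = 1*30 - 15 = 15, d_3 = (255 - 15^2)/1 = 30/1 = 30: (m_3, d_3) = (m_1, d_1) = (15, 30), so from here the quotients repeat a_1, a_2; the period length is 2.
Hence the expansion of sqrt(255) is a_0 = 15 followed by the repeating block 1, 30 (period 2).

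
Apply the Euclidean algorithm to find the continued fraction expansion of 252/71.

Run the Euclidean algorithm on 252 and 71; the successive quotients are the partial quotients a_0, a_1, ... (each step inverts the fractional part left over by the previous one):
  252 = 3*71 + 39, so a_0 = 3.
  71 = 1*39 + 32, so a_1 = 1.
  39 = 1*32 + 7, so a_2 = 1.
  32 = 4*7 + 4, so a_3 = 4.
  7 = 1*4 + 3, so a_4 = 1.
  4 = 1*3 + 1, so a_5 = 1.
  3 = 3*1 + 0, so a_6 = 3.
The remainder reaches 0 after 7 divisions, so the expansion has 7 partial quotients, read off in order.

[3; 1, 1, 4, 1, 1, 3]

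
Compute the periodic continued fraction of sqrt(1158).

Write x_i = (sqrt(1158) + m_i)/d_i with (m_0, d_0) = (0, 1). a_0 = floor(sqrt(1158)) = 34, since 34^2 = 1156 <= 1158 < 1225 = 35^2.
Iterate m_{i+1} = d_i*a_i - m_i, d_{i+1} = (1158 - m_{i+1}^2)/d_i, a_{i+1} = floor((a_0 + m_{i+1})/d_{i+1}):
  m_1 = 1*34 - 0 = 34, d_1 = (1158 - 34^2)/1 = 2/1 = 2, a_1 = floor((34 + 34)/2) = 34.
  m_2 = 2*34 - 34 = 34, d_2 = (1158 - 34^2)/2 = 2/2 = 1, a_2 = floor((34 + 34)/1) = 68.
  m_3 = 1*68 - 34 = 34, d_3 = (1158 - 34^2)/1 = 2/1 = 2: (m_3, d_3) = (m_1, d_1) = (34, 2), so from here the quotients repeat a_1, a_2; the period length is 2.
Hence the expansion of sqrt(1158) is a_0 = 34 followed by the repeating block 34, 68 (period 2).

[34; (34, 68)]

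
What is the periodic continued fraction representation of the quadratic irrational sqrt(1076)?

[32; (1, 4, 16, 4, 1, 64)]

Write x_i = (sqrt(1076) + m_i)/d_i with (m_0, d_0) = (0, 1). a_0 = floor(sqrt(1076)) = 32, since 32^2 = 1024 <= 1076 < 1089 = 33^2.
Iterate m_{i+1} = d_i*a_i - m_i, d_{i+1} = (1076 - m_{i+1}^2)/d_i, a_{i+1} = floor((a_0 + m_{i+1})/d_{i+1}):
  m_1 = 1*32 - 0 = 32, d_1 = (1076 - 32^2)/1 = 52/1 = 52, a_1 = floor((32 + 32)/52) = 1.
  m_2 = 52*1 - 32 = 20, d_2 = (1076 - 20^2)/52 = 676/52 = 13, a_2 = floor((32 + 20)/13) = 4.
  m_3 = 13*4 - 20 = 32, d_3 = (1076 - 32^2)/13 = 52/13 = 4, a_3 = floor((32 + 32)/4) = 16.
  m_4 = 4*16 - 32 = 32, d_4 = (1076 - 32^2)/4 = 52/4 = 13, a_4 = floor((32 + 32)/13) = 4.
  m_5 = 13*4 - 32 = 20, d_5 = (1076 - 20^2)/13 = 676/13 = 52, a_5 = floor((32 + 20)/52) = 1.
  m_6 = 52*1 - 20 = 32, d_6 = (1076 - 32^2)/52 = 52/52 = 1, a_6 = floor((32 + 32)/1) = 64.
  m_7 = 1*64 - 32 = 32, d_7 = (1076 - 32^2)/1 = 52/1 = 52: (m_7, d_7) = (m_1, d_1) = (32, 52), so from here the quotients repeat a_1, ..., a_6; the period length is 6.
Hence the expansion of sqrt(1076) is a_0 = 32 followed by the repeating block 1, 4, 16, 4, 1, 64 (period 6).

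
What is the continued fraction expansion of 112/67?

[1; 1, 2, 22]

Run the Euclidean algorithm on 112 and 67; the successive quotients are the partial quotients a_0, a_1, ... (each step inverts the fractional part left over by the previous one):
  112 = 1*67 + 45, so a_0 = 1.
  67 = 1*45 + 22, so a_1 = 1.
  45 = 2*22 + 1, so a_2 = 2.
  22 = 22*1 + 0, so a_3 = 22.
The remainder reaches 0 after 4 divisions, so the expansion has 4 partial quotients, read off in order.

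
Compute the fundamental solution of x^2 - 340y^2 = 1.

First expand sqrt(340) as a continued fraction. With x_i = (sqrt(340) + m_i)/d_i and (m_0, d_0) = (0, 1): a_0 = floor(sqrt(340)) = 18, since 18^2 = 324 <= 340 < 361 = 19^2.
Iterate m_{i+1} = d_i*a_i - m_i, d_{i+1} = (340 - m_{i+1}^2)/d_i, a_{i+1} = floor((a_0 + m_{i+1})/d_{i+1}):
  m_1 = 1*18 - 0 = 18, d_1 = (340 - 18^2)/1 = 16/1 = 16, a_1 = floor((18 + 18)/16) = 2.
  m_2 = 16*2 - 18 = 14, d_2 = (340 - 14^2)/16 = 144/16 = 9, a_2 = floor((18 + 14)/9) = 3.
  m_3 = 9*3 - 14 = 13, d_3 = (340 - 13^2)/9 = 171/9 = 19, a_3 = floor((18 + 13)/19) = 1.
  m_4 = 19*1 - 13 = 6, d_4 = (340 - 6^2)/19 = 304/19 = 16, a_4 = floor((18 + 6)/16) = 1.
  m_5 = 16*1 - 6 = 10, d_5 = (340 - 10^2)/16 = 240/16 = 15, a_5 = floor((18 + 10)/15) = 1.
  m_6 = 15*1 - 10 = 5, d_6 = (340 - 5^2)/15 = 315/15 = 21, a_6 = floor((18 + 5)/21) = 1.
  m_7 = 21*1 - 5 = 16, d_7 = (340 - 16^2)/21 = 84/21 = 4, a_7 = floor((18 + 16)/4) = 8.
  m_8 = 4*8 - 16 = 16, d_8 = (340 - 16^2)/4 = 84/4 = 21, a_8 = floor((18 + 16)/21) = 1.
  m_9 = 21*1 - 16 = 5, d_9 = (340 - 5^2)/21 = 315/21 = 15, a_9 = floor((18 + 5)/15) = 1.
  m_10 = 15*1 - 5 = 10, d_10 = (340 - 10^2)/15 = 240/15 = 16, a_10 = floor((18 + 10)/16) = 1.
  m_11 = 16*1 - 10 = 6, d_11 = (340 - 6^2)/16 = 304/16 = 19, a_11 = floor((18 + 6)/19) = 1.
  m_12 = 19*1 - 6 = 13, d_12 = (340 - 13^2)/19 = 171/19 = 9, a_12 = floor((18 + 13)/9) = 3.
  m_13 = 9*3 - 13 = 14, d_13 = (340 - 14^2)/9 = 144/9 = 16, a_13 = floor((18 + 14)/16) = 2.
  m_14 = 16*2 - 14 = 18, d_14 = (340 - 18^2)/16 = 16/16 = 1, a_14 = floor((18 + 18)/1) = 36.
  m_15 = 1*36 - 18 = 18, d_15 = (340 - 18^2)/1 = 16/1 = 16: (m_15, d_15) = (m_1, d_1) = (18, 16), so from here the quotients repeat a_1, ..., a_14; the period length is 14.
So sqrt(340) = [18; (2, 3, 1, 1, 1, 1, 8, 1, 1, 1, 1, 3, 2, 36)] with period length k = 14.
k is even, so the fundamental solution of x^2 - 340y^2 = 1 is (p_{k-1}, q_{k-1}) = (p_13, q_13); compute convergents through index 13.
Convergents (p_i = a_i*p_{i-1} + p_{i-2}, q_i = a_i*q_{i-1} + q_{i-2} with p_{-2}=0, p_{-1}=1, q_{-2}=1, q_{-1}=0):
  i=0: a_0=18, p_0 = 18*1 + 0 = 18, q_0 = 18*0 + 1 = 1.
  i=1: a_1=2, p_1 = 2*18 + 1 = 37, q_1 = 2*1 + 0 = 2.
  i=2: a_2=3, p_2 = 3*37 + 18 = 129, q_2 = 3*2 + 1 = 7.
  i=3: a_3=1, p_3 = 1*129 + 37 = 166, q_3 = 1*7 + 2 = 9.
  i=4: a_4=1, p_4 = 1*166 + 129 = 295, q_4 = 1*9 + 7 = 16.
  i=5: a_5=1, p_5 = 1*295 + 166 = 461, q_5 = 1*16 + 9 = 25.
  i=6: a_6=1, p_6 = 1*461 + 295 = 756, q_6 = 1*25 + 16 = 41.
  i=7: a_7=8, p_7 = 8*756 + 461 = 6509, q_7 = 8*41 + 25 = 353.
  i=8: a_8=1, p_8 = 1*6509 + 756 = 7265, q_8 = 1*353 + 41 = 394.
  i=9: a_9=1, p_9 = 1*7265 + 6509 = 13774, q_9 = 1*394 + 353 = 747.
  i=10: a_10=1, p_10 = 1*13774 + 7265 = 21039, q_10 = 1*747 + 394 = 1141.
  i=11: a_11=1, p_11 = 1*21039 + 13774 = 34813, q_11 = 1*1141 + 747 = 1888.
  i=12: a_12=3, p_12 = 3*34813 + 21039 = 125478, q_12 = 3*1888 + 1141 = 6805.
  i=13: a_13=2, p_13 = 2*125478 + 34813 = 285769, q_13 = 2*6805 + 1888 = 15498.
Check: 285769^2 - 340*15498^2 = 81663921361 - 81663921360 = 1, so (x, y) = (285769, 15498) solves the equation, and by the theorem it is the least positive solution.

(x, y) = (285769, 15498)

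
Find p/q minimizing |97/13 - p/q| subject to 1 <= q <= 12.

82/11

Expand x = 97/13 as a continued fraction with the Euclidean algorithm:
  97 = 7*13 + 6, so a_0 = 7.
  13 = 2*6 + 1, so a_1 = 2.
  6 = 6*1 + 0, so a_2 = 6.
so x = [7; 2, 6].
Convergents (p_i = a_i*p_{i-1} + p_{i-2}, q_i = a_i*q_{i-1} + q_{i-2} with p_{-2}=0, p_{-1}=1, q_{-2}=1, q_{-1}=0), until the denominator exceeds 12:
  i=0: a_0=7, p_0 = 7*1 + 0 = 7, q_0 = 7*0 + 1 = 1.
  i=1: a_1=2, p_1 = 2*7 + 1 = 15, q_1 = 2*1 + 0 = 2.
  i=2: a_2=6, p_2 = 6*15 + 7 = 97, q_2 = 6*2 + 1 = 13.
q_2 = 13 > 12, so the last convergent with denominator <= 12 is p_1/q_1 = 15/2.
The closest fraction with denominator <= 12 is either p_1/q_1 or the intermediate fraction (k*p_1 + p_0)/(k*q_1 + q_0) with the largest k >= 1 whose denominator stays <= 12; these approach x as k grows, and every other convergent or intermediate fraction in range is farther away.
Largest k: floor((12 - q_0)/q_1) = floor((12 - 1)/2) = 5.
That gives (5*15 + 7)/(5*2 + 1) = 82/11.
Compare the errors: |x - 15/2| = |97*2 - 15*13|/(13*2) = 1/26, and |x - 82/11| = |97*11 - 82*13|/(13*11) = 1/143.
Cross-multiplying, 1*26 = 26 < 143 = 1*143, so 1/143 is smaller: the intermediate fraction 82/11 is closer to x than 15/2.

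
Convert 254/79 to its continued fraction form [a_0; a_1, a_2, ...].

[3; 4, 1, 1, 1, 5]

Run the Euclidean algorithm on 254 and 79; the successive quotients are the partial quotients a_0, a_1, ... (each step inverts the fractional part left over by the previous one):
  254 = 3*79 + 17, so a_0 = 3.
  79 = 4*17 + 11, so a_1 = 4.
  17 = 1*11 + 6, so a_2 = 1.
  11 = 1*6 + 5, so a_3 = 1.
  6 = 1*5 + 1, so a_4 = 1.
  5 = 5*1 + 0, so a_5 = 5.
The remainder reaches 0 after 6 divisions, so the expansion has 6 partial quotients, read off in order.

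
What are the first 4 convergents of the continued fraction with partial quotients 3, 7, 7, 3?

Using the convergent recurrence p_i = a_i*p_{i-1} + p_{i-2}, q_i = a_i*q_{i-1} + q_{i-2} with p_{-2}=0, p_{-1}=1, q_{-2}=1, q_{-1}=0:
  i=0: a_0=3, p_0 = 3*1 + 0 = 3, q_0 = 3*0 + 1 = 1.
  i=1: a_1=7, p_1 = 7*3 + 1 = 22, q_1 = 7*1 + 0 = 7.
  i=2: a_2=7, p_2 = 7*22 + 3 = 157, q_2 = 7*7 + 1 = 50.
  i=3: a_3=3, p_3 = 3*157 + 22 = 493, q_3 = 3*50 + 7 = 157.

3/1, 22/7, 157/50, 493/157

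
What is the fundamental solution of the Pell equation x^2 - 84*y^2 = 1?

First expand sqrt(84) as a continued fraction. With x_i = (sqrt(84) + m_i)/d_i and (m_0, d_0) = (0, 1): a_0 = floor(sqrt(84)) = 9, since 9^2 = 81 <= 84 < 100 = 10^2.
Iterate m_{i+1} = d_i*a_i - m_i, d_{i+1} = (84 - m_{i+1}^2)/d_i, a_{i+1} = floor((a_0 + m_{i+1})/d_{i+1}):
  m_1 = 1*9 - 0 = 9, d_1 = (84 - 9^2)/1 = 3/1 = 3, a_1 = floor((9 + 9)/3) = 6.
  m_2 = 3*6 - 9 = 9, d_2 = (84 - 9^2)/3 = 3/3 = 1, a_2 = floor((9 + 9)/1) = 18.
  m_3 = 1*18 - 9 = 9, d_3 = (84 - 9^2)/1 = 3/1 = 3: (m_3, d_3) = (m_1, d_1) = (9, 3), so from here the quotients repeat a_1, a_2; the period length is 2.
So sqrt(84) = [9; (6, 18)] with period length k = 2.
k is even, so the fundamental solution of x^2 - 84y^2 = 1 is (p_{k-1}, q_{k-1}) = (p_1, q_1); compute convergents through index 1.
Convergents (p_i = a_i*p_{i-1} + p_{i-2}, q_i = a_i*q_{i-1} + q_{i-2} with p_{-2}=0, p_{-1}=1, q_{-2}=1, q_{-1}=0):
  i=0: a_0=9, p_0 = 9*1 + 0 = 9, q_0 = 9*0 + 1 = 1.
  i=1: a_1=6, p_1 = 6*9 + 1 = 55, q_1 = 6*1 + 0 = 6.
Check: 55^2 - 84*6^2 = 3025 - 3024 = 1, so (x, y) = (55, 6) solves the equation, and by the theorem it is the least positive solution.

(x, y) = (55, 6)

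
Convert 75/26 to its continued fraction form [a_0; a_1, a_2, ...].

[2; 1, 7, 1, 2]

Run the Euclidean algorithm on 75 and 26; the successive quotients are the partial quotients a_0, a_1, ... (each step inverts the fractional part left over by the previous one):
  75 = 2*26 + 23, so a_0 = 2.
  26 = 1*23 + 3, so a_1 = 1.
  23 = 7*3 + 2, so a_2 = 7.
  3 = 1*2 + 1, so a_3 = 1.
  2 = 2*1 + 0, so a_4 = 2.
The remainder reaches 0 after 5 divisions, so the expansion has 5 partial quotients, read off in order.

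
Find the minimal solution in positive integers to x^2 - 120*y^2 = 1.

First expand sqrt(120) as a continued fraction. With x_i = (sqrt(120) + m_i)/d_i and (m_0, d_0) = (0, 1): a_0 = floor(sqrt(120)) = 10, since 10^2 = 100 <= 120 < 121 = 11^2.
Iterate m_{i+1} = d_i*a_i - m_i, d_{i+1} = (120 - m_{i+1}^2)/d_i, a_{i+1} = floor((a_0 + m_{i+1})/d_{i+1}):
  m_1 = 1*10 - 0 = 10, d_1 = (120 - 10^2)/1 = 20/1 = 20, a_1 = floor((10 + 10)/20) = 1.
  m_2 = 20*1 - 10 = 10, d_2 = (120 - 10^2)/20 = 20/20 = 1, a_2 = floor((10 + 10)/1) = 20.
  m_3 = 1*20 - 10 = 10, d_3 = (120 - 10^2)/1 = 20/1 = 20: (m_3, d_3) = (m_1, d_1) = (10, 20), so from here the quotients repeat a_1, a_2; the period length is 2.
So sqrt(120) = [10; (1, 20)] with period length k = 2.
k is even, so the fundamental solution of x^2 - 120y^2 = 1 is (p_{k-1}, q_{k-1}) = (p_1, q_1); compute convergents through index 1.
Convergents (p_i = a_i*p_{i-1} + p_{i-2}, q_i = a_i*q_{i-1} + q_{i-2} with p_{-2}=0, p_{-1}=1, q_{-2}=1, q_{-1}=0):
  i=0: a_0=10, p_0 = 10*1 + 0 = 10, q_0 = 10*0 + 1 = 1.
  i=1: a_1=1, p_1 = 1*10 + 1 = 11, q_1 = 1*1 + 0 = 1.
Check: 11^2 - 120*1^2 = 121 - 120 = 1, so (x, y) = (11, 1) solves the equation, and by the theorem it is the least positive solution.

(x, y) = (11, 1)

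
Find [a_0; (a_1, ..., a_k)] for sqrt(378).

Write x_i = (sqrt(378) + m_i)/d_i with (m_0, d_0) = (0, 1). a_0 = floor(sqrt(378)) = 19, since 19^2 = 361 <= 378 < 400 = 20^2.
Iterate m_{i+1} = d_i*a_i - m_i, d_{i+1} = (378 - m_{i+1}^2)/d_i, a_{i+1} = floor((a_0 + m_{i+1})/d_{i+1}):
  m_1 = 1*19 - 0 = 19, d_1 = (378 - 19^2)/1 = 17/1 = 17, a_1 = floor((19 + 19)/17) = 2.
  m_2 = 17*2 - 19 = 15, d_2 = (378 - 15^2)/17 = 153/17 = 9, a_2 = floor((19 + 15)/9) = 3.
  m_3 = 9*3 - 15 = 12, d_3 = (378 - 12^2)/9 = 234/9 = 26, a_3 = floor((19 + 12)/26) = 1.
  m_4 = 26*1 - 12 = 14, d_4 = (378 - 14^2)/26 = 182/26 = 7, a_4 = floor((19 + 14)/7) = 4.
  m_5 = 7*4 - 14 = 14, d_5 = (378 - 14^2)/7 = 182/7 = 26, a_5 = floor((19 + 14)/26) = 1.
  m_6 = 26*1 - 14 = 12, d_6 = (378 - 12^2)/26 = 234/26 = 9, a_6 = floor((19 + 12)/9) = 3.
  m_7 = 9*3 - 12 = 15, d_7 = (378 - 15^2)/9 = 153/9 = 17, a_7 = floor((19 + 15)/17) = 2.
  m_8 = 17*2 - 15 = 19, d_8 = (378 - 19^2)/17 = 17/17 = 1, a_8 = floor((19 + 19)/1) = 38.
  m_9 = 1*38 - 19 = 19, d_9 = (378 - 19^2)/1 = 17/1 = 17: (m_9, d_9) = (m_1, d_1) = (19, 17), so from here the quotients repeat a_1, ..., a_8; the period length is 8.
Hence the expansion of sqrt(378) is a_0 = 19 followed by the repeating block 2, 3, 1, 4, 1, 3, 2, 38 (period 8).

[19; (2, 3, 1, 4, 1, 3, 2, 38)]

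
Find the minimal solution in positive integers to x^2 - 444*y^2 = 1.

(x, y) = (295, 14)

First expand sqrt(444) as a continued fraction. With x_i = (sqrt(444) + m_i)/d_i and (m_0, d_0) = (0, 1): a_0 = floor(sqrt(444)) = 21, since 21^2 = 441 <= 444 < 484 = 22^2.
Iterate m_{i+1} = d_i*a_i - m_i, d_{i+1} = (444 - m_{i+1}^2)/d_i, a_{i+1} = floor((a_0 + m_{i+1})/d_{i+1}):
  m_1 = 1*21 - 0 = 21, d_1 = (444 - 21^2)/1 = 3/1 = 3, a_1 = floor((21 + 21)/3) = 14.
  m_2 = 3*14 - 21 = 21, d_2 = (444 - 21^2)/3 = 3/3 = 1, a_2 = floor((21 + 21)/1) = 42.
  m_3 = 1*42 - 21 = 21, d_3 = (444 - 21^2)/1 = 3/1 = 3: (m_3, d_3) = (m_1, d_1) = (21, 3), so from here the quotients repeat a_1, a_2; the period length is 2.
So sqrt(444) = [21; (14, 42)] with period length k = 2.
k is even, so the fundamental solution of x^2 - 444y^2 = 1 is (p_{k-1}, q_{k-1}) = (p_1, q_1); compute convergents through index 1.
Convergents (p_i = a_i*p_{i-1} + p_{i-2}, q_i = a_i*q_{i-1} + q_{i-2} with p_{-2}=0, p_{-1}=1, q_{-2}=1, q_{-1}=0):
  i=0: a_0=21, p_0 = 21*1 + 0 = 21, q_0 = 21*0 + 1 = 1.
  i=1: a_1=14, p_1 = 14*21 + 1 = 295, q_1 = 14*1 + 0 = 14.
Check: 295^2 - 444*14^2 = 87025 - 87024 = 1, so (x, y) = (295, 14) solves the equation, and by the theorem it is the least positive solution.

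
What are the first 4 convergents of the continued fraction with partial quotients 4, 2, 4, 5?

4/1, 9/2, 40/9, 209/47

Using the convergent recurrence p_i = a_i*p_{i-1} + p_{i-2}, q_i = a_i*q_{i-1} + q_{i-2} with p_{-2}=0, p_{-1}=1, q_{-2}=1, q_{-1}=0:
  i=0: a_0=4, p_0 = 4*1 + 0 = 4, q_0 = 4*0 + 1 = 1.
  i=1: a_1=2, p_1 = 2*4 + 1 = 9, q_1 = 2*1 + 0 = 2.
  i=2: a_2=4, p_2 = 4*9 + 4 = 40, q_2 = 4*2 + 1 = 9.
  i=3: a_3=5, p_3 = 5*40 + 9 = 209, q_3 = 5*9 + 2 = 47.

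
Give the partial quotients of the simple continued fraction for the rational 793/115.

[6; 1, 8, 1, 1, 2, 2]

Run the Euclidean algorithm on 793 and 115; the successive quotients are the partial quotients a_0, a_1, ... (each step inverts the fractional part left over by the previous one):
  793 = 6*115 + 103, so a_0 = 6.
  115 = 1*103 + 12, so a_1 = 1.
  103 = 8*12 + 7, so a_2 = 8.
  12 = 1*7 + 5, so a_3 = 1.
  7 = 1*5 + 2, so a_4 = 1.
  5 = 2*2 + 1, so a_5 = 2.
  2 = 2*1 + 0, so a_6 = 2.
The remainder reaches 0 after 7 divisions, so the expansion has 7 partial quotients, read off in order.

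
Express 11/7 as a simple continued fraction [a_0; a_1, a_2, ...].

[1; 1, 1, 3]

Run the Euclidean algorithm on 11 and 7; the successive quotients are the partial quotients a_0, a_1, ... (each step inverts the fractional part left over by the previous one):
  11 = 1*7 + 4, so a_0 = 1.
  7 = 1*4 + 3, so a_1 = 1.
  4 = 1*3 + 1, so a_2 = 1.
  3 = 3*1 + 0, so a_3 = 3.
The remainder reaches 0 after 4 divisions, so the expansion has 4 partial quotients, read off in order.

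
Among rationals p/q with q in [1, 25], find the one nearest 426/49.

Expand x = 426/49 as a continued fraction with the Euclidean algorithm:
  426 = 8*49 + 34, so a_0 = 8.
  49 = 1*34 + 15, so a_1 = 1.
  34 = 2*15 + 4, so a_2 = 2.
  15 = 3*4 + 3, so a_3 = 3.
  4 = 1*3 + 1, so a_4 = 1.
  3 = 3*1 + 0, so a_5 = 3.
so x = [8; 1, 2, 3, 1, 3].
Convergents (p_i = a_i*p_{i-1} + p_{i-2}, q_i = a_i*q_{i-1} + q_{i-2} with p_{-2}=0, p_{-1}=1, q_{-2}=1, q_{-1}=0), until the denominator exceeds 25:
  i=0: a_0=8, p_0 = 8*1 + 0 = 8, q_0 = 8*0 + 1 = 1.
  i=1: a_1=1, p_1 = 1*8 + 1 = 9, q_1 = 1*1 + 0 = 1.
  i=2: a_2=2, p_2 = 2*9 + 8 = 26, q_2 = 2*1 + 1 = 3.
  i=3: a_3=3, p_3 = 3*26 + 9 = 87, q_3 = 3*3 + 1 = 10.
  i=4: a_4=1, p_4 = 1*87 + 26 = 113, q_4 = 1*10 + 3 = 13.
  i=5: a_5=3, p_5 = 3*113 + 87 = 426, q_5 = 3*13 + 10 = 49.
q_5 = 49 > 25, so the last convergent with denominator <= 25 is p_4/q_4 = 113/13.
The closest fraction with denominator <= 25 is either p_4/q_4 or the intermediate fraction (k*p_4 + p_3)/(k*q_4 + q_3) with the largest k >= 1 whose denominator stays <= 25; these approach x as k grows, and every other convergent or intermediate fraction in range is farther away.
Largest k: floor((25 - q_3)/q_4) = floor((25 - 10)/13) = 1.
That gives (1*113 + 87)/(1*13 + 10) = 200/23.
Compare the errors: |x - 113/13| = |426*13 - 113*49|/(49*13) = 1/637, and |x - 200/23| = |426*23 - 200*49|/(49*23) = 2/1127.
Cross-multiplying, 1*1127 = 1127 < 1274 = 2*637, so 1/637 is smaller: the convergent 113/13 is closer to x than 200/23.

113/13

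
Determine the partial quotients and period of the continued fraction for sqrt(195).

[13; (1, 26)]

Write x_i = (sqrt(195) + m_i)/d_i with (m_0, d_0) = (0, 1). a_0 = floor(sqrt(195)) = 13, since 13^2 = 169 <= 195 < 196 = 14^2.
Iterate m_{i+1} = d_i*a_i - m_i, d_{i+1} = (195 - m_{i+1}^2)/d_i, a_{i+1} = floor((a_0 + m_{i+1})/d_{i+1}):
  m_1 = 1*13 - 0 = 13, d_1 = (195 - 13^2)/1 = 26/1 = 26, a_1 = floor((13 + 13)/26) = 1.
  m_2 = 26*1 - 13 = 13, d_2 = (195 - 13^2)/26 = 26/26 = 1, a_2 = floor((13 + 13)/1) = 26.
  m_3 = 1*26 - 13 = 13, d_3 = (195 - 13^2)/1 = 26/1 = 26: (m_3, d_3) = (m_1, d_1) = (13, 26), so from here the quotients repeat a_1, a_2; the period length is 2.
Hence the expansion of sqrt(195) is a_0 = 13 followed by the repeating block 1, 26 (period 2).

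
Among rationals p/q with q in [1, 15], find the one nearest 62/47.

17/13

Expand x = 62/47 as a continued fraction with the Euclidean algorithm:
  62 = 1*47 + 15, so a_0 = 1.
  47 = 3*15 + 2, so a_1 = 3.
  15 = 7*2 + 1, so a_2 = 7.
  2 = 2*1 + 0, so a_3 = 2.
so x = [1; 3, 7, 2].
Convergents (p_i = a_i*p_{i-1} + p_{i-2}, q_i = a_i*q_{i-1} + q_{i-2} with p_{-2}=0, p_{-1}=1, q_{-2}=1, q_{-1}=0), until the denominator exceeds 15:
  i=0: a_0=1, p_0 = 1*1 + 0 = 1, q_0 = 1*0 + 1 = 1.
  i=1: a_1=3, p_1 = 3*1 + 1 = 4, q_1 = 3*1 + 0 = 3.
  i=2: a_2=7, p_2 = 7*4 + 1 = 29, q_2 = 7*3 + 1 = 22.
q_2 = 22 > 15, so the last convergent with denominator <= 15 is p_1/q_1 = 4/3.
The closest fraction with denominator <= 15 is either p_1/q_1 or the intermediate fraction (k*p_1 + p_0)/(k*q_1 + q_0) with the largest k >= 1 whose denominator stays <= 15; these approach x as k grows, and every other convergent or intermediate fraction in range is farther away.
Largest k: floor((15 - q_0)/q_1) = floor((15 - 1)/3) = 4.
That gives (4*4 + 1)/(4*3 + 1) = 17/13.
Compare the errors: |x - 4/3| = |62*3 - 4*47|/(47*3) = 2/141, and |x - 17/13| = |62*13 - 17*47|/(47*13) = 7/611.
Cross-multiplying, 7*141 = 987 < 1222 = 2*611, so 7/611 is smaller: the intermediate fraction 17/13 is closer to x than 4/3.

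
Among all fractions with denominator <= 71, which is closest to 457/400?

Expand x = 457/400 as a continued fraction with the Euclidean algorithm:
  457 = 1*400 + 57, so a_0 = 1.
  400 = 7*57 + 1, so a_1 = 7.
  57 = 57*1 + 0, so a_2 = 57.
so x = [1; 7, 57].
Convergents (p_i = a_i*p_{i-1} + p_{i-2}, q_i = a_i*q_{i-1} + q_{i-2} with p_{-2}=0, p_{-1}=1, q_{-2}=1, q_{-1}=0), until the denominator exceeds 71:
  i=0: a_0=1, p_0 = 1*1 + 0 = 1, q_0 = 1*0 + 1 = 1.
  i=1: a_1=7, p_1 = 7*1 + 1 = 8, q_1 = 7*1 + 0 = 7.
  i=2: a_2=57, p_2 = 57*8 + 1 = 457, q_2 = 57*7 + 1 = 400.
q_2 = 400 > 71, so the last convergent with denominator <= 71 is p_1/q_1 = 8/7.
The closest fraction with denominator <= 71 is either p_1/q_1 or the intermediate fraction (k*p_1 + p_0)/(k*q_1 + q_0) with the largest k >= 1 whose denominator stays <= 71; these approach x as k grows, and every other convergent or intermediate fraction in range is farther away.
Largest k: floor((71 - q_0)/q_1) = floor((71 - 1)/7) = 10.
That gives (10*8 + 1)/(10*7 + 1) = 81/71.
Compare the errors: |x - 8/7| = |457*7 - 8*400|/(400*7) = 1/2800, and |x - 81/71| = |457*71 - 81*400|/(400*71) = 47/28400.
Cross-multiplying, 1*28400 = 28400 < 131600 = 47*2800, so 1/2800 is smaller: the convergent 8/7 is closer to x than 81/71.

8/7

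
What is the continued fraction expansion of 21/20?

Run the Euclidean algorithm on 21 and 20; the successive quotients are the partial quotients a_0, a_1, ... (each step inverts the fractional part left over by the previous one):
  21 = 1*20 + 1, so a_0 = 1.
  20 = 20*1 + 0, so a_1 = 20.
The remainder reaches 0 after 2 divisions, so the expansion has 2 partial quotients, read off in order.

[1; 20]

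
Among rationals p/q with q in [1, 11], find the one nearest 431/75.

Expand x = 431/75 as a continued fraction with the Euclidean algorithm:
  431 = 5*75 + 56, so a_0 = 5.
  75 = 1*56 + 19, so a_1 = 1.
  56 = 2*19 + 18, so a_2 = 2.
  19 = 1*18 + 1, so a_3 = 1.
  18 = 18*1 + 0, so a_4 = 18.
so x = [5; 1, 2, 1, 18].
Convergents (p_i = a_i*p_{i-1} + p_{i-2}, q_i = a_i*q_{i-1} + q_{i-2} with p_{-2}=0, p_{-1}=1, q_{-2}=1, q_{-1}=0), until the denominator exceeds 11:
  i=0: a_0=5, p_0 = 5*1 + 0 = 5, q_0 = 5*0 + 1 = 1.
  i=1: a_1=1, p_1 = 1*5 + 1 = 6, q_1 = 1*1 + 0 = 1.
  i=2: a_2=2, p_2 = 2*6 + 5 = 17, q_2 = 2*1 + 1 = 3.
  i=3: a_3=1, p_3 = 1*17 + 6 = 23, q_3 = 1*3 + 1 = 4.
  i=4: a_4=18, p_4 = 18*23 + 17 = 431, q_4 = 18*4 + 3 = 75.
q_4 = 75 > 11, so the last convergent with denominator <= 11 is p_3/q_3 = 23/4.
The closest fraction with denominator <= 11 is either p_3/q_3 or the intermediate fraction (k*p_3 + p_2)/(k*q_3 + q_2) with the largest k >= 1 whose denominator stays <= 11; these approach x as k grows, and every other convergent or intermediate fraction in range is farther away.
Largest k: floor((11 - q_2)/q_3) = floor((11 - 3)/4) = 2.
That gives (2*23 + 17)/(2*4 + 3) = 63/11.
Compare the errors: |x - 23/4| = |431*4 - 23*75|/(75*4) = 1/300, and |x - 63/11| = |431*11 - 63*75|/(75*11) = 16/825.
Cross-multiplying, 1*825 = 825 < 4800 = 16*300, so 1/300 is smaller: the convergent 23/4 is closer to x than 63/11.

23/4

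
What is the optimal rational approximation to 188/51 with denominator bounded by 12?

Expand x = 188/51 as a continued fraction with the Euclidean algorithm:
  188 = 3*51 + 35, so a_0 = 3.
  51 = 1*35 + 16, so a_1 = 1.
  35 = 2*16 + 3, so a_2 = 2.
  16 = 5*3 + 1, so a_3 = 5.
  3 = 3*1 + 0, so a_4 = 3.
so x = [3; 1, 2, 5, 3].
Convergents (p_i = a_i*p_{i-1} + p_{i-2}, q_i = a_i*q_{i-1} + q_{i-2} with p_{-2}=0, p_{-1}=1, q_{-2}=1, q_{-1}=0), until the denominator exceeds 12:
  i=0: a_0=3, p_0 = 3*1 + 0 = 3, q_0 = 3*0 + 1 = 1.
  i=1: a_1=1, p_1 = 1*3 + 1 = 4, q_1 = 1*1 + 0 = 1.
  i=2: a_2=2, p_2 = 2*4 + 3 = 11, q_2 = 2*1 + 1 = 3.
  i=3: a_3=5, p_3 = 5*11 + 4 = 59, q_3 = 5*3 + 1 = 16.
q_3 = 16 > 12, so the last convergent with denominator <= 12 is p_2/q_2 = 11/3.
The closest fraction with denominator <= 12 is either p_2/q_2 or the intermediate fraction (k*p_2 + p_1)/(k*q_2 + q_1) with the largest k >= 1 whose denominator stays <= 12; these approach x as k grows, and every other convergent or intermediate fraction in range is farther away.
Largest k: floor((12 - q_1)/q_2) = floor((12 - 1)/3) = 3.
That gives (3*11 + 4)/(3*3 + 1) = 37/10.
Compare the errors: |x - 11/3| = |188*3 - 11*51|/(51*3) = 3/153, and |x - 37/10| = |188*10 - 37*51|/(51*10) = 7/510.
Cross-multiplying, 7*153 = 1071 < 1530 = 3*510, so 7/510 is smaller: the intermediate fraction 37/10 is closer to x than 11/3.

37/10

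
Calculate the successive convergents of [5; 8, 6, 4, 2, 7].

5/1, 41/8, 251/49, 1045/204, 2341/457, 17432/3403

Using the convergent recurrence p_i = a_i*p_{i-1} + p_{i-2}, q_i = a_i*q_{i-1} + q_{i-2} with p_{-2}=0, p_{-1}=1, q_{-2}=1, q_{-1}=0:
  i=0: a_0=5, p_0 = 5*1 + 0 = 5, q_0 = 5*0 + 1 = 1.
  i=1: a_1=8, p_1 = 8*5 + 1 = 41, q_1 = 8*1 + 0 = 8.
  i=2: a_2=6, p_2 = 6*41 + 5 = 251, q_2 = 6*8 + 1 = 49.
  i=3: a_3=4, p_3 = 4*251 + 41 = 1045, q_3 = 4*49 + 8 = 204.
  i=4: a_4=2, p_4 = 2*1045 + 251 = 2341, q_4 = 2*204 + 49 = 457.
  i=5: a_5=7, p_5 = 7*2341 + 1045 = 17432, q_5 = 7*457 + 204 = 3403.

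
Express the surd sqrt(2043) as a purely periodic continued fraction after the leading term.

Write x_i = (sqrt(2043) + m_i)/d_i with (m_0, d_0) = (0, 1). a_0 = floor(sqrt(2043)) = 45, since 45^2 = 2025 <= 2043 < 2116 = 46^2.
Iterate m_{i+1} = d_i*a_i - m_i, d_{i+1} = (2043 - m_{i+1}^2)/d_i, a_{i+1} = floor((a_0 + m_{i+1})/d_{i+1}):
  m_1 = 1*45 - 0 = 45, d_1 = (2043 - 45^2)/1 = 18/1 = 18, a_1 = floor((45 + 45)/18) = 5.
  m_2 = 18*5 - 45 = 45, d_2 = (2043 - 45^2)/18 = 18/18 = 1, a_2 = floor((45 + 45)/1) = 90.
  m_3 = 1*90 - 45 = 45, d_3 = (2043 - 45^2)/1 = 18/1 = 18: (m_3, d_3) = (m_1, d_1) = (45, 18), so from here the quotients repeat a_1, a_2; the period length is 2.
Hence the expansion of sqrt(2043) is a_0 = 45 followed by the repeating block 5, 90 (period 2).

[45; (5, 90)]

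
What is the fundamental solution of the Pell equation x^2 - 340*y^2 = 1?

First expand sqrt(340) as a continued fraction. With x_i = (sqrt(340) + m_i)/d_i and (m_0, d_0) = (0, 1): a_0 = floor(sqrt(340)) = 18, since 18^2 = 324 <= 340 < 361 = 19^2.
Iterate m_{i+1} = d_i*a_i - m_i, d_{i+1} = (340 - m_{i+1}^2)/d_i, a_{i+1} = floor((a_0 + m_{i+1})/d_{i+1}):
  m_1 = 1*18 - 0 = 18, d_1 = (340 - 18^2)/1 = 16/1 = 16, a_1 = floor((18 + 18)/16) = 2.
  m_2 = 16*2 - 18 = 14, d_2 = (340 - 14^2)/16 = 144/16 = 9, a_2 = floor((18 + 14)/9) = 3.
  m_3 = 9*3 - 14 = 13, d_3 = (340 - 13^2)/9 = 171/9 = 19, a_3 = floor((18 + 13)/19) = 1.
  m_4 = 19*1 - 13 = 6, d_4 = (340 - 6^2)/19 = 304/19 = 16, a_4 = floor((18 + 6)/16) = 1.
  m_5 = 16*1 - 6 = 10, d_5 = (340 - 10^2)/16 = 240/16 = 15, a_5 = floor((18 + 10)/15) = 1.
  m_6 = 15*1 - 10 = 5, d_6 = (340 - 5^2)/15 = 315/15 = 21, a_6 = floor((18 + 5)/21) = 1.
  m_7 = 21*1 - 5 = 16, d_7 = (340 - 16^2)/21 = 84/21 = 4, a_7 = floor((18 + 16)/4) = 8.
  m_8 = 4*8 - 16 = 16, d_8 = (340 - 16^2)/4 = 84/4 = 21, a_8 = floor((18 + 16)/21) = 1.
  m_9 = 21*1 - 16 = 5, d_9 = (340 - 5^2)/21 = 315/21 = 15, a_9 = floor((18 + 5)/15) = 1.
  m_10 = 15*1 - 5 = 10, d_10 = (340 - 10^2)/15 = 240/15 = 16, a_10 = floor((18 + 10)/16) = 1.
  m_11 = 16*1 - 10 = 6, d_11 = (340 - 6^2)/16 = 304/16 = 19, a_11 = floor((18 + 6)/19) = 1.
  m_12 = 19*1 - 6 = 13, d_12 = (340 - 13^2)/19 = 171/19 = 9, a_12 = floor((18 + 13)/9) = 3.
  m_13 = 9*3 - 13 = 14, d_13 = (340 - 14^2)/9 = 144/9 = 16, a_13 = floor((18 + 14)/16) = 2.
  m_14 = 16*2 - 14 = 18, d_14 = (340 - 18^2)/16 = 16/16 = 1, a_14 = floor((18 + 18)/1) = 36.
  m_15 = 1*36 - 18 = 18, d_15 = (340 - 18^2)/1 = 16/1 = 16: (m_15, d_15) = (m_1, d_1) = (18, 16), so from here the quotients repeat a_1, ..., a_14; the period length is 14.
So sqrt(340) = [18; (2, 3, 1, 1, 1, 1, 8, 1, 1, 1, 1, 3, 2, 36)] with period length k = 14.
k is even, so the fundamental solution of x^2 - 340y^2 = 1 is (p_{k-1}, q_{k-1}) = (p_13, q_13); compute convergents through index 13.
Convergents (p_i = a_i*p_{i-1} + p_{i-2}, q_i = a_i*q_{i-1} + q_{i-2} with p_{-2}=0, p_{-1}=1, q_{-2}=1, q_{-1}=0):
  i=0: a_0=18, p_0 = 18*1 + 0 = 18, q_0 = 18*0 + 1 = 1.
  i=1: a_1=2, p_1 = 2*18 + 1 = 37, q_1 = 2*1 + 0 = 2.
  i=2: a_2=3, p_2 = 3*37 + 18 = 129, q_2 = 3*2 + 1 = 7.
  i=3: a_3=1, p_3 = 1*129 + 37 = 166, q_3 = 1*7 + 2 = 9.
  i=4: a_4=1, p_4 = 1*166 + 129 = 295, q_4 = 1*9 + 7 = 16.
  i=5: a_5=1, p_5 = 1*295 + 166 = 461, q_5 = 1*16 + 9 = 25.
  i=6: a_6=1, p_6 = 1*461 + 295 = 756, q_6 = 1*25 + 16 = 41.
  i=7: a_7=8, p_7 = 8*756 + 461 = 6509, q_7 = 8*41 + 25 = 353.
  i=8: a_8=1, p_8 = 1*6509 + 756 = 7265, q_8 = 1*353 + 41 = 394.
  i=9: a_9=1, p_9 = 1*7265 + 6509 = 13774, q_9 = 1*394 + 353 = 747.
  i=10: a_10=1, p_10 = 1*13774 + 7265 = 21039, q_10 = 1*747 + 394 = 1141.
  i=11: a_11=1, p_11 = 1*21039 + 13774 = 34813, q_11 = 1*1141 + 747 = 1888.
  i=12: a_12=3, p_12 = 3*34813 + 21039 = 125478, q_12 = 3*1888 + 1141 = 6805.
  i=13: a_13=2, p_13 = 2*125478 + 34813 = 285769, q_13 = 2*6805 + 1888 = 15498.
Check: 285769^2 - 340*15498^2 = 81663921361 - 81663921360 = 1, so (x, y) = (285769, 15498) solves the equation, and by the theorem it is the least positive solution.

(x, y) = (285769, 15498)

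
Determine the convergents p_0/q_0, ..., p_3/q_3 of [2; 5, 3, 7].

Using the convergent recurrence p_i = a_i*p_{i-1} + p_{i-2}, q_i = a_i*q_{i-1} + q_{i-2} with p_{-2}=0, p_{-1}=1, q_{-2}=1, q_{-1}=0:
  i=0: a_0=2, p_0 = 2*1 + 0 = 2, q_0 = 2*0 + 1 = 1.
  i=1: a_1=5, p_1 = 5*2 + 1 = 11, q_1 = 5*1 + 0 = 5.
  i=2: a_2=3, p_2 = 3*11 + 2 = 35, q_2 = 3*5 + 1 = 16.
  i=3: a_3=7, p_3 = 7*35 + 11 = 256, q_3 = 7*16 + 5 = 117.

2/1, 11/5, 35/16, 256/117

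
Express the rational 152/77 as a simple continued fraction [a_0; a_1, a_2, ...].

Run the Euclidean algorithm on 152 and 77; the successive quotients are the partial quotients a_0, a_1, ... (each step inverts the fractional part left over by the previous one):
  152 = 1*77 + 75, so a_0 = 1.
  77 = 1*75 + 2, so a_1 = 1.
  75 = 37*2 + 1, so a_2 = 37.
  2 = 2*1 + 0, so a_3 = 2.
The remainder reaches 0 after 4 divisions, so the expansion has 4 partial quotients, read off in order.

[1; 1, 37, 2]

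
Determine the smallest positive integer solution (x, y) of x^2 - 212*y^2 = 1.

First expand sqrt(212) as a continued fraction. With x_i = (sqrt(212) + m_i)/d_i and (m_0, d_0) = (0, 1): a_0 = floor(sqrt(212)) = 14, since 14^2 = 196 <= 212 < 225 = 15^2.
Iterate m_{i+1} = d_i*a_i - m_i, d_{i+1} = (212 - m_{i+1}^2)/d_i, a_{i+1} = floor((a_0 + m_{i+1})/d_{i+1}):
  m_1 = 1*14 - 0 = 14, d_1 = (212 - 14^2)/1 = 16/1 = 16, a_1 = floor((14 + 14)/16) = 1.
  m_2 = 16*1 - 14 = 2, d_2 = (212 - 2^2)/16 = 208/16 = 13, a_2 = floor((14 + 2)/13) = 1.
  m_3 = 13*1 - 2 = 11, d_3 = (212 - 11^2)/13 = 91/13 = 7, a_3 = floor((14 + 11)/7) = 3.
  m_4 = 7*3 - 11 = 10, d_4 = (212 - 10^2)/7 = 112/7 = 16, a_4 = floor((14 + 10)/16) = 1.
  m_5 = 16*1 - 10 = 6, d_5 = (212 - 6^2)/16 = 176/16 = 11, a_5 = floor((14 + 6)/11) = 1.
  m_6 = 11*1 - 6 = 5, d_6 = (212 - 5^2)/11 = 187/11 = 17, a_6 = floor((14 + 5)/17) = 1.
  m_7 = 17*1 - 5 = 12, d_7 = (212 - 12^2)/17 = 68/17 = 4, a_7 = floor((14 + 12)/4) = 6.
  m_8 = 4*6 - 12 = 12, d_8 = (212 - 12^2)/4 = 68/4 = 17, a_8 = floor((14 + 12)/17) = 1.
  m_9 = 17*1 - 12 = 5, d_9 = (212 - 5^2)/17 = 187/17 = 11, a_9 = floor((14 + 5)/11) = 1.
  m_10 = 11*1 - 5 = 6, d_10 = (212 - 6^2)/11 = 176/11 = 16, a_10 = floor((14 + 6)/16) = 1.
  m_11 = 16*1 - 6 = 10, d_11 = (212 - 10^2)/16 = 112/16 = 7, a_11 = floor((14 + 10)/7) = 3.
  m_12 = 7*3 - 10 = 11, d_12 = (212 - 11^2)/7 = 91/7 = 13, a_12 = floor((14 + 11)/13) = 1.
  m_13 = 13*1 - 11 = 2, d_13 = (212 - 2^2)/13 = 208/13 = 16, a_13 = floor((14 + 2)/16) = 1.
  m_14 = 16*1 - 2 = 14, d_14 = (212 - 14^2)/16 = 16/16 = 1, a_14 = floor((14 + 14)/1) = 28.
  m_15 = 1*28 - 14 = 14, d_15 = (212 - 14^2)/1 = 16/1 = 16: (m_15, d_15) = (m_1, d_1) = (14, 16), so from here the quotients repeat a_1, ..., a_14; the period length is 14.
So sqrt(212) = [14; (1, 1, 3, 1, 1, 1, 6, 1, 1, 1, 3, 1, 1, 28)] with period length k = 14.
k is even, so the fundamental solution of x^2 - 212y^2 = 1 is (p_{k-1}, q_{k-1}) = (p_13, q_13); compute convergents through index 13.
Convergents (p_i = a_i*p_{i-1} + p_{i-2}, q_i = a_i*q_{i-1} + q_{i-2} with p_{-2}=0, p_{-1}=1, q_{-2}=1, q_{-1}=0):
  i=0: a_0=14, p_0 = 14*1 + 0 = 14, q_0 = 14*0 + 1 = 1.
  i=1: a_1=1, p_1 = 1*14 + 1 = 15, q_1 = 1*1 + 0 = 1.
  i=2: a_2=1, p_2 = 1*15 + 14 = 29, q_2 = 1*1 + 1 = 2.
  i=3: a_3=3, p_3 = 3*29 + 15 = 102, q_3 = 3*2 + 1 = 7.
  i=4: a_4=1, p_4 = 1*102 + 29 = 131, q_4 = 1*7 + 2 = 9.
  i=5: a_5=1, p_5 = 1*131 + 102 = 233, q_5 = 1*9 + 7 = 16.
  i=6: a_6=1, p_6 = 1*233 + 131 = 364, q_6 = 1*16 + 9 = 25.
  i=7: a_7=6, p_7 = 6*364 + 233 = 2417, q_7 = 6*25 + 16 = 166.
  i=8: a_8=1, p_8 = 1*2417 + 364 = 2781, q_8 = 1*166 + 25 = 191.
  i=9: a_9=1, p_9 = 1*2781 + 2417 = 5198, q_9 = 1*191 + 166 = 357.
  i=10: a_10=1, p_10 = 1*5198 + 2781 = 7979, q_10 = 1*357 + 191 = 548.
  i=11: a_11=3, p_11 = 3*7979 + 5198 = 29135, q_11 = 3*548 + 357 = 2001.
  i=12: a_12=1, p_12 = 1*29135 + 7979 = 37114, q_12 = 1*2001 + 548 = 2549.
  i=13: a_13=1, p_13 = 1*37114 + 29135 = 66249, q_13 = 1*2549 + 2001 = 4550.
Check: 66249^2 - 212*4550^2 = 4388930001 - 4388930000 = 1, so (x, y) = (66249, 4550) solves the equation, and by the theorem it is the least positive solution.

(x, y) = (66249, 4550)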